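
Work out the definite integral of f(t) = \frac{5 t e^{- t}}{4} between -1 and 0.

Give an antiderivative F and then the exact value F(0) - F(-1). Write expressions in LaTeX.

Antiderivative: F(t) = \frac{5 \left(- t - 1\right) e^{- t}}{4}; value = - \frac{5}{4}

Recognize the product-rule pattern: f = u'v + uv' with u = - \frac{5 t}{4} - \frac{5}{4}, v = e^{- t}, so integration by parts undoes it.
F(t) = \frac{5 \left(- t - 1\right) e^{- t}}{4} is an antiderivative of f.
Check: d/dt[\frac{5 \left(- t - 1\right) e^{- t}}{4}] = \frac{5 t e^{- t}}{4} = f(t).
F(0) = - \frac{5}{4}; F(-1) = 0.
Integral = F(0) - F(-1) = - \frac{5}{4}.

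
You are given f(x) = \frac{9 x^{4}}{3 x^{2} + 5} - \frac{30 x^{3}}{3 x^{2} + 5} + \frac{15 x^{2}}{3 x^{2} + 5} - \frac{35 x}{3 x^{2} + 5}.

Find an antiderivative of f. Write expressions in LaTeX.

Integrate term by term and add the pieces.
Check: d/dx[x^{3} - 5 x^{2} + \frac{5 \log{\left(3 x^{2} + 5 \right)}}{2}] = \frac{9 x^{4} - 30 x^{3} + 15 x^{2} - 35 x}{3 x^{2} + 5}, which equals f(x).

An antiderivative is F(x) = x^{3} - 5 x^{2} + \frac{5 \log{\left(3 x^{2} + 5 \right)}}{2}.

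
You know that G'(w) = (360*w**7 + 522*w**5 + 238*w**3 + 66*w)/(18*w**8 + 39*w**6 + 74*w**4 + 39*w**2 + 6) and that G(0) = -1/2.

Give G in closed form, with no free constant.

Check a candidate G(w) by differentiating: d/dw[G] must match the given G'(w).
A general antiderivative is 5*log(w**4/3 + w**2/2 + 1) - 2/(3*(2*w**2 + 2/3)) + C.
The condition gives C = -1/2 - (-1) = 1/2.
So G(w) = 5*log(w**4/3 + w**2/2 + 1) + 1/2 - 2/(3*(2*w**2 + 2/3)).
Check: d/dw[5*log(w**4/3 + w**2/2 + 1) + 1/2 - 2/(3*(2*w**2 + 2/3))] = (360*w**7 + 522*w**5 + 238*w**3 + 66*w)/(18*w**8 + 39*w**6 + 74*w**4 + 39*w**2 + 6) = G'(w).

G(w) = 5*log(w**4/3 + w**2/2 + 1) + 1/2 - 2/(3*(2*w**2 + 2/3))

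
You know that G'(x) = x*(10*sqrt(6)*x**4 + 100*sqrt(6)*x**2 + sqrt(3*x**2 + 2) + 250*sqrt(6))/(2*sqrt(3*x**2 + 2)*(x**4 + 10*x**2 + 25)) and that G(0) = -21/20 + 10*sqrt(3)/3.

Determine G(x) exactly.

G(x) = (20*sqrt(6)*x**2*sqrt(3*x**2 + 2) - 12*x**2 + 100*sqrt(6)*sqrt(3*x**2 + 2) - 63)/(12*(x**2 + 5))

Whatever form G(x) takes, its d/dx must return the stated G'(x).
A general antiderivative is 5*sqrt(2*x**2 + 4/3) - 1/(4*(x**2 + 5)) + C.
The condition gives C = -21/20 + 10*sqrt(3)/3 - (-1/20 + 10*sqrt(3)/3) = -1.
So G(x) = (20*sqrt(6)*x**2*sqrt(3*x**2 + 2) - 12*x**2 + 100*sqrt(6)*sqrt(3*x**2 + 2) - 63)/(12*(x**2 + 5)).
Check: d/dx[(20*sqrt(6)*x**2*sqrt(3*x**2 + 2) - 12*x**2 + 100*sqrt(6)*sqrt(3*x**2 + 2) - 63)/(12*(x**2 + 5))] = (10*sqrt(6)*x**5 + 100*sqrt(6)*x**3 + x*sqrt(3*x**2 + 2) + 250*sqrt(6)*x)/(2*x**4*sqrt(3*x**2 + 2) + 20*x**2*sqrt(3*x**2 + 2) + 50*sqrt(3*x**2 + 2)), which equals G'(x).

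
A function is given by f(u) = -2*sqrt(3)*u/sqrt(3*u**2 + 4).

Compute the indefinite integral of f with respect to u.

F(u) = -2*sqrt(u**2 + 4/3) + C

The substitution w = u**2 + 4/3 works: f is exactly (dF/dw)*(dw/du) for that inner function.
Check: d/du[-2*sqrt(u**2 + 4/3)] = -2*sqrt(3)*u/sqrt(3*u**2 + 4) = f(u).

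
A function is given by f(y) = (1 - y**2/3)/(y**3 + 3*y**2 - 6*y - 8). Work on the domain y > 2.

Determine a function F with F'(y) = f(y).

An antiderivative is F(y) = -log(y - 2)/54 - 2*log(y + 1)/27 - 13*log(y + 4)/54.

Factor the denominator (3*(y - 2)*(y + 1)*(y + 4)) and decompose: f = -13/(54*(y + 4)) - 2/(27*(y + 1)) - 1/(54*(y - 2)); each piece integrates to a log, atan, or power term.
Check: d/dy[-log(y - 2)/54 - 2*log(y + 1)/27 - 13*log(y + 4)/54] = (3 - y**2)/(3*y**3 + 9*y**2 - 18*y - 24), which equals f(y).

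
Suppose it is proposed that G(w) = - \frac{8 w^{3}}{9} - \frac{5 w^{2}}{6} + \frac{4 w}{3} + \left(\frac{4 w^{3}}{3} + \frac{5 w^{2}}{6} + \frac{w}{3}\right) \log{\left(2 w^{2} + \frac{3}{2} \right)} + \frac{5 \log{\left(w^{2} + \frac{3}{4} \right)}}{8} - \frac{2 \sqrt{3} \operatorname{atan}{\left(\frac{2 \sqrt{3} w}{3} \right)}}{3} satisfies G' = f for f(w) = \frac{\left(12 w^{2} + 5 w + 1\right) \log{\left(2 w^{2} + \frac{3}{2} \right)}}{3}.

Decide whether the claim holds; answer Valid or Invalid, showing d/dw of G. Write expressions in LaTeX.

Valid. The derivative of G reproduces f.

d/dw[G] = 4 w^{2} \log{\left(2 w^{2} + \frac{3}{2} \right)} + \frac{5 w \log{\left(2 w^{2} + \frac{3}{2} \right)}}{3} + \frac{\log{\left(2 w^{2} + \frac{3}{2} \right)}}{3}
This equals f(w) exactly, so the claim holds.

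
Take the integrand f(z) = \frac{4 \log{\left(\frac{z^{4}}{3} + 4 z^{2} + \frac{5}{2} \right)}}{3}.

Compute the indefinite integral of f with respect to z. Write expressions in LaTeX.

Check any antiderivative F(z) by computing F'(z) and comparing it with f(z).
Check: d/dz[\frac{4 \left(z \log{\left(\frac{z^{4}}{3} + 4 z^{2} + \frac{5}{2} \right)} - 4 z + \sqrt{2} \sqrt{12 - \sqrt{114}} \operatorname{atan}{\left(\frac{\sqrt{2} z}{\sqrt{12 - \sqrt{114}}} \right)} + \sqrt{2} \sqrt{\sqrt{114} + 12} \operatorname{atan}{\left(\frac{\sqrt{2} z}{\sqrt{\sqrt{114} + 12}} \right)}\right)}{3}] = \frac{4 \log{\left(\frac{z^{4}}{3} + 4 z^{2} + \frac{5}{2} \right)}}{3} = f(z).

F(z) = \frac{4 \left(z \log{\left(\frac{z^{4}}{3} + 4 z^{2} + \frac{5}{2} \right)} - 4 z + \sqrt{2} \sqrt{12 - \sqrt{114}} \operatorname{atan}{\left(\frac{\sqrt{2} z}{\sqrt{12 - \sqrt{114}}} \right)} + \sqrt{2} \sqrt{\sqrt{114} + 12} \operatorname{atan}{\left(\frac{\sqrt{2} z}{\sqrt{\sqrt{114} + 12}} \right)}\right)}{3} + C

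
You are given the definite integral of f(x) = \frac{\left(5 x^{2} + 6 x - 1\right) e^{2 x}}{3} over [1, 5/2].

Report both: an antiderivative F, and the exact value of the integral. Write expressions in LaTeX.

Recognize the product-rule pattern: f = u'v + uv' with u = \frac{5 x^{2}}{6} + \frac{x}{6} - \frac{1}{4}, v = e^{2 x}, so integration by parts undoes it.
F(x) = \frac{5 x^{2} e^{2 x}}{6} + \frac{x e^{2 x}}{6} - \frac{e^{2 x}}{4} is an antiderivative of f.
Check: d/dx[\frac{5 x^{2} e^{2 x}}{6} + \frac{x e^{2 x}}{6} - \frac{e^{2 x}}{4}] = \frac{5 x^{2} e^{2 x}}{3} + 2 x e^{2 x} - \frac{e^{2 x}}{3}, which equals f(x).
F(5/2) = \frac{43 e^{5}}{8}; F(1) = \frac{3 e^{2}}{4}.
Integral = F(5/2) - F(1) = - \frac{3 e^{2}}{4} + \frac{43 e^{5}}{8}.

Antiderivative: F(x) = \frac{5 x^{2} e^{2 x}}{6} + \frac{x e^{2 x}}{6} - \frac{e^{2 x}}{4}; value = - \frac{3 e^{2}}{4} + \frac{43 e^{5}}{8}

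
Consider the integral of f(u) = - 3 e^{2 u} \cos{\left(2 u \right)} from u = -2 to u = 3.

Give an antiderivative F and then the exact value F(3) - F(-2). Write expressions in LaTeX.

Check any antiderivative F(u) by computing F'(u) and comparing it with f(u).
F(u) = - \frac{3 e^{2 u} \sin{\left(2 u \right)}}{4} - \frac{3 e^{2 u} \cos{\left(2 u \right)}}{4} is an antiderivative of f.
Check: d/du[- \frac{3 e^{2 u} \sin{\left(2 u \right)}}{4} - \frac{3 e^{2 u} \cos{\left(2 u \right)}}{4}] = - 3 e^{2 u} \cos{\left(2 u \right)} = f(u).
F(3) = - \frac{3 e^{6} \cos{\left(6 \right)}}{4} - \frac{3 e^{6} \sin{\left(6 \right)}}{4}; F(-2) = \frac{3 \sin{\left(4 \right)}}{4 e^{4}} - \frac{3 \cos{\left(4 \right)}}{4 e^{4}}.
Integral = F(3) - F(-2) = - \frac{3 e^{6} \cos{\left(6 \right)}}{4} + \frac{3 \cos{\left(4 \right)}}{4 e^{4}} - \frac{3 \sin{\left(4 \right)}}{4 e^{4}} - \frac{3 e^{6} \sin{\left(6 \right)}}{4}.

Antiderivative: F(u) = - \frac{3 e^{2 u} \sin{\left(2 u \right)}}{4} - \frac{3 e^{2 u} \cos{\left(2 u \right)}}{4}; value = - \frac{3 e^{6} \cos{\left(6 \right)}}{4} + \frac{3 \cos{\left(4 \right)}}{4 e^{4}} - \frac{3 \sin{\left(4 \right)}}{4 e^{4}} - \frac{3 e^{6} \sin{\left(6 \right)}}{4}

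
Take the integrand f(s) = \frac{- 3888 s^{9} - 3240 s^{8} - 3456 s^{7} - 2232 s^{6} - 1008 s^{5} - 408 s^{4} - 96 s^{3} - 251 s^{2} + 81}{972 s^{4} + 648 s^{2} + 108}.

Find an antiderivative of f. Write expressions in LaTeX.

An antiderivative is F(s) = - \frac{2 s^{6}}{3} - \frac{2 s^{5}}{3} - \frac{2 s^{4}}{9} - \frac{2 s^{3}}{81} + \frac{3 s}{12 s^{2} + 4}.

Recover f(s) by differentiating a candidate F(s); any mismatch rules it out.
Check: d/ds[- \frac{2 s^{6}}{3} - \frac{2 s^{5}}{3} - \frac{2 s^{4}}{9} - \frac{2 s^{3}}{81} + \frac{3 s}{12 s^{2} + 4}] = \frac{- 3888 s^{9} - 3240 s^{8} - 3456 s^{7} - 2232 s^{6} - 1008 s^{5} - 408 s^{4} - 96 s^{3} - 251 s^{2} + 81}{972 s^{4} + 648 s^{2} + 108} = f(s).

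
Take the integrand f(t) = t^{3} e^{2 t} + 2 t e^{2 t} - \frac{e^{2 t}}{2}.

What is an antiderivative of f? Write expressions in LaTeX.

f has the shape u'v + uv' for u = \frac{t^{3}}{2} - \frac{3 t^{2}}{4} + \frac{7 t}{4} - \frac{9}{8} and v = e^{2 t} — it is the derivative of the product u*v.
Check: d/dt[\frac{t^{3} e^{2 t}}{2} - \frac{3 t^{2} e^{2 t}}{4} + \frac{7 t e^{2 t}}{4} - \frac{9 e^{2 t}}{8}] = t^{3} e^{2 t} + 2 t e^{2 t} - \frac{e^{2 t}}{2} = f(t).

An antiderivative is F(t) = \frac{t^{3} e^{2 t}}{2} - \frac{3 t^{2} e^{2 t}}{4} + \frac{7 t e^{2 t}}{4} - \frac{9 e^{2 t}}{8}.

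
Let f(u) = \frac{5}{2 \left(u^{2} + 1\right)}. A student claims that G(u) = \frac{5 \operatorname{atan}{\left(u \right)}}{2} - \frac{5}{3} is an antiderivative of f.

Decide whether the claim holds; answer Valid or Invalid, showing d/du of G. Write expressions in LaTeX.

Valid - the claim checks out under differentiation.

d/du[G] = \frac{5}{2 u^{2} + 2}
This equals f(u) exactly, so the claim holds.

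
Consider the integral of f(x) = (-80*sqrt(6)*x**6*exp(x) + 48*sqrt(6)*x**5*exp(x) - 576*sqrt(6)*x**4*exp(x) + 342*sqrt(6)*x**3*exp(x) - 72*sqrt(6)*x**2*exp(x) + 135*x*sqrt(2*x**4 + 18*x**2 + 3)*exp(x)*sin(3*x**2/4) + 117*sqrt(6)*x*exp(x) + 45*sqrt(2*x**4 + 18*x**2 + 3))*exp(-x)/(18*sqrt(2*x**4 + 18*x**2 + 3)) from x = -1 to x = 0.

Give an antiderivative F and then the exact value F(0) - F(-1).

Any candidate F(x) must reproduce f(x) exactly when differentiated.
F(x) = sqrt(6)*(-16*x**3*sqrt(2*x**4 + 18*x**2 + 3)*exp(x) + 12*x**2*sqrt(2*x**4 + 18*x**2 + 3)*exp(x) + 9*sqrt(2*x**4 + 18*x**2 + 3)*exp(x) - 30*sqrt(6)*exp(x)*cos(3*x**2/4) - 15*sqrt(6))*exp(-x)/36 is an antiderivative of f.
Check: d/dx[sqrt(6)*(-16*x**3*sqrt(2*x**4 + 18*x**2 + 3)*exp(x) + 12*x**2*sqrt(2*x**4 + 18*x**2 + 3)*exp(x) + 9*sqrt(2*x**4 + 18*x**2 + 3)*exp(x) - 30*sqrt(6)*exp(x)*cos(3*x**2/4) - 15*sqrt(6))*exp(-x)/36] = (-80*sqrt(6)*x**6*exp(x) + 48*sqrt(6)*x**5*exp(x) - 576*sqrt(6)*x**4*exp(x) + 342*sqrt(6)*x**3*exp(x) - 72*sqrt(6)*x**2*exp(x) + 135*x*sqrt(2*x**4 + 18*x**2 + 3)*exp(x)*sin(3*x**2/4) + 117*sqrt(6)*x*exp(x) + 45*sqrt(2*x**4 + 18*x**2 + 3))*exp(-x)/(18*sqrt(2*x**4 + 18*x**2 + 3)) = f(x).
F(0) = -15/2 + 3*sqrt(2)/4; F(-1) = -5*exp(1)/2 - 5*cos(3/4) + 37*sqrt(138)/36.
Integral = F(0) - F(-1) = -37*sqrt(138)/36 - 15/2 + 3*sqrt(2)/4 + 5*cos(3/4) + 5*exp(1)/2.

Antiderivative: F(x) = sqrt(6)*(-16*x**3*sqrt(2*x**4 + 18*x**2 + 3)*exp(x) + 12*x**2*sqrt(2*x**4 + 18*x**2 + 3)*exp(x) + 9*sqrt(2*x**4 + 18*x**2 + 3)*exp(x) - 30*sqrt(6)*exp(x)*cos(3*x**2/4) - 15*sqrt(6))*exp(-x)/36; value = -37*sqrt(138)/36 - 15/2 + 3*sqrt(2)/4 + 5*cos(3/4) + 5*exp(1)/2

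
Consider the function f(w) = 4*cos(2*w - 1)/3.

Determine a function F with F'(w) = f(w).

An antiderivative F(w) passes only if d/dw[F] lands on f(w) exactly.
Check: d/dw[2*sin(2*w - 1)/3] = 4*cos(2*w - 1)/3 = f(w).

An antiderivative is F(w) = 2*sin(2*w - 1)/3.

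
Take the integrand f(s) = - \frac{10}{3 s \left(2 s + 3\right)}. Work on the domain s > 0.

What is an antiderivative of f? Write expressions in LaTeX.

The denominator factors as 3 s \left(2 s + 3\right); partial fractions split f into directly integrable pieces: \frac{20}{9 \left(2 s + 3\right)} - \frac{10}{9 s}.
Check: d/ds[- \frac{10 \log{\left(s \right)}}{9} + \frac{10 \log{\left(s + \frac{3}{2} \right)}}{9}] = - \frac{10}{6 s^{2} + 9 s}, which equals f(s).

An antiderivative is F(s) = - \frac{10 \log{\left(s \right)}}{9} + \frac{10 \log{\left(s + \frac{3}{2} \right)}}{9}.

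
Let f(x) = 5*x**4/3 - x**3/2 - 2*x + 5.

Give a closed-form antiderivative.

The integrand splits into summands that can be handled one at a time.
Check: d/dx[x**5/3 - x**4/8 - x**2 + 5*x] = 5*x**4/3 - x**3/2 - 2*x + 5 = f(x).

An antiderivative is F(x) = x**5/3 - x**4/8 - x**2 + 5*x.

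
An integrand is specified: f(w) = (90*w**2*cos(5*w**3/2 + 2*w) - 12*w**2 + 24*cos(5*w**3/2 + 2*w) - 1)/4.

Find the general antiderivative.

F(w) = -w**3 - w/4 + 3*sin(5*w**3/2 + 2*w) + C

Whatever form F(w) takes, F'(w) = f(w) is non-negotiable.
Check: d/dw[-w**3 - w/4 + 3*sin(5*w**3/2 + 2*w)] = 45*w**2*cos(5*w**3/2 + 2*w)/2 - 3*w**2 + 6*cos(5*w**3/2 + 2*w) - 1/4, which equals f(w).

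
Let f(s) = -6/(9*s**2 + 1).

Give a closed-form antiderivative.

An antiderivative is F(s) = -2*atan(3*s).

An antiderivative F(s) passes only if d/ds[F] lands on f(s) exactly.
Check: d/ds[-2*atan(3*s)] = -6/(9*s**2 + 1) = f(s).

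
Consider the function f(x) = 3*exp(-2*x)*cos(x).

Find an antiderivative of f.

An antiderivative is F(x) = (3*sin(x) - 6*cos(x))*exp(-2*x)/5.

For F(x) to be correct the identity F'(x) - f(x) = 0 must hold.
Check: d/dx[(3*sin(x) - 6*cos(x))*exp(-2*x)/5] = 3*exp(-2*x)*cos(x) = f(x).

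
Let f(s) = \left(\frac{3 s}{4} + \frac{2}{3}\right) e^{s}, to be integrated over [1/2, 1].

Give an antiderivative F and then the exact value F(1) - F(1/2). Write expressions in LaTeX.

Antiderivative: F(s) = \frac{\left(9 s - 1\right) e^{s}}{12}; value = - \frac{7 e^{\frac{1}{2}}}{24} + \frac{2 e}{3}

f has the shape u'v + uv' for u = \frac{3 s}{4} - \frac{1}{12} and v = e^{s} — it is the derivative of the product u*v.
F(s) = \frac{\left(9 s - 1\right) e^{s}}{12} is an antiderivative of f.
Check: d/ds[\frac{\left(9 s - 1\right) e^{s}}{12}] = \frac{3 s e^{s}}{4} + \frac{2 e^{s}}{3}, which equals f(s).
F(1) = \frac{2 e}{3}; F(1/2) = \frac{7 e^{\frac{1}{2}}}{24}.
Integral = F(1) - F(1/2) = - \frac{7 e^{\frac{1}{2}}}{24} + \frac{2 e}{3}.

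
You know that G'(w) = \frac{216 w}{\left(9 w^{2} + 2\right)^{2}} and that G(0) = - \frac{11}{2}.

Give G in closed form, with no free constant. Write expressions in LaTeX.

G(w) = \frac{9 w^{2} - 22}{18 w^{2} + 4}

The substitution u = \frac{3 w^{2}}{2} + \frac{1}{3} works: G'(w) is exactly (dG/du)*(du/dw) for that inner function.
A general antiderivative is - \frac{2}{\frac{3 w^{2}}{2} + \frac{1}{3}} + C.
The condition gives C = - \frac{11}{2} - (-6) = \frac{1}{2}.
So G(w) = \frac{9 w^{2} - 22}{18 w^{2} + 4}.
Check: d/dw[\frac{9 w^{2} - 22}{18 w^{2} + 4}] = \frac{216 w}{81 w^{4} + 36 w^{2} + 4}, which equals G'(w).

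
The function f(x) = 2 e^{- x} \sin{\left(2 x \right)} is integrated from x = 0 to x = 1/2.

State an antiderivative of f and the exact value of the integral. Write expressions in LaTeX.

Any candidate F(x) must reproduce f(x) exactly when differentiated.
F(x) = - \frac{2 e^{- x} \sin{\left(2 x \right)}}{5} - \frac{4 e^{- x} \cos{\left(2 x \right)}}{5} is an antiderivative of f.
Check: d/dx[- \frac{2 e^{- x} \sin{\left(2 x \right)}}{5} - \frac{4 e^{- x} \cos{\left(2 x \right)}}{5}] = 2 e^{- x} \sin{\left(2 x \right)} = f(x).
F(1/2) = - \frac{4 \cos{\left(1 \right)}}{5 e^{\frac{1}{2}}} - \frac{2 \sin{\left(1 \right)}}{5 e^{\frac{1}{2}}}; F(0) = - \frac{4}{5}.
Integral = F(1/2) - F(0) = - \frac{4 \cos{\left(1 \right)}}{5 e^{\frac{1}{2}}} - \frac{2 \sin{\left(1 \right)}}{5 e^{\frac{1}{2}}} + \frac{4}{5}.

Antiderivative: F(x) = - \frac{2 e^{- x} \sin{\left(2 x \right)}}{5} - \frac{4 e^{- x} \cos{\left(2 x \right)}}{5}; value = - \frac{4 \cos{\left(1 \right)}}{5 e^{\frac{1}{2}}} - \frac{2 \sin{\left(1 \right)}}{5 e^{\frac{1}{2}}} + \frac{4}{5}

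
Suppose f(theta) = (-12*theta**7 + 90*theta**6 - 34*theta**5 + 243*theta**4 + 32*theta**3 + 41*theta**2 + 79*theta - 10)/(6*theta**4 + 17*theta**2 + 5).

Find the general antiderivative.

Recover f(theta) by differentiating a candidate F(theta); any mismatch rules it out.
Check: d/dtheta[(-theta**4 + 10*theta**3 - 4*theta + 2*log(theta**2 + 5/2) + 5*log(2*theta**2 + 2/3) + 8)/2] = (-12*theta**7 + 90*theta**6 - 34*theta**5 + 243*theta**4 + 32*theta**3 + 41*theta**2 + 79*theta - 10)/(6*theta**4 + 17*theta**2 + 5) = f(theta).

F(theta) = (-theta**4 + 10*theta**3 - 4*theta + 2*log(theta**2 + 5/2) + 5*log(2*theta**2 + 2/3) + 8)/2 + C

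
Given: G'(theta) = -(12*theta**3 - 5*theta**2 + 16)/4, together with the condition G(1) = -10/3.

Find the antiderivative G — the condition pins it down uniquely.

A first test for any G(theta): its theta-derivative must equal the given G'(theta).
A general antiderivative is -3*theta**4/4 + 5*theta**3/12 - 4*theta + C.
The condition gives C = -10/3 - (-13/3) = 1.
So G(theta) = -(9*theta**4 - 5*theta**3 + 48*theta - 12)/12.
Check: d/dtheta[-(9*theta**4 - 5*theta**3 + 48*theta - 12)/12] = -3*theta**3 + 5*theta**2/4 - 4, which equals G'(theta).

G(theta) = -(9*theta**4 - 5*theta**3 + 48*theta - 12)/12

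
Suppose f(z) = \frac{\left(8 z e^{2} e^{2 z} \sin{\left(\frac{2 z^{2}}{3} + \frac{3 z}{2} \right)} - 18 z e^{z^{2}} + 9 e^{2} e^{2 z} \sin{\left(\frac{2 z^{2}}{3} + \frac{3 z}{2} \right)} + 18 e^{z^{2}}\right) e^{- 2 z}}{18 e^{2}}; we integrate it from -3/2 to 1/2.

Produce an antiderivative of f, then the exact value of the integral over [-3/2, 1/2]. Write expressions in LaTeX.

Whatever form F(z) takes, F'(z) = f(z) is non-negotiable.
F(z) = - \frac{2 \cos{\left(\frac{2 z^{2}}{3} + \frac{3 z}{2} \right)} + \frac{3 e^{- 2 z} e^{z^{2}}}{e^{2}}}{6} is an antiderivative of f.
Check: d/dz[- \frac{2 \cos{\left(\frac{2 z^{2}}{3} + \frac{3 z}{2} \right)} + \frac{3 e^{- 2 z} e^{z^{2}}}{e^{2}}}{6}] = \frac{\left(8 z e^{2} e^{2 z} \sin{\left(\frac{2 z^{2}}{3} + \frac{3 z}{2} \right)} - 18 z e^{z^{2}} + 9 e^{2} e^{2 z} \sin{\left(\frac{2 z^{2}}{3} + \frac{3 z}{2} \right)} + 18 e^{z^{2}}\right) e^{- 2 z}}{18 e^{2}} = f(z).
F(1/2) = - \frac{\cos{\left(\frac{11}{12} \right)}}{3} - \frac{1}{2 e^{\frac{11}{4}}}; F(-3/2) = - \frac{e^{\frac{13}{4}}}{2} - \frac{\cos{\left(\frac{3}{4} \right)}}{3}.
Integral = F(1/2) - F(-3/2) = - \frac{\cos{\left(\frac{11}{12} \right)}}{3} - \frac{1}{2 e^{\frac{11}{4}}} + \frac{\cos{\left(\frac{3}{4} \right)}}{3} + \frac{e^{\frac{13}{4}}}{2}.

Antiderivative: F(z) = - \frac{2 \cos{\left(\frac{2 z^{2}}{3} + \frac{3 z}{2} \right)} + \frac{3 e^{- 2 z} e^{z^{2}}}{e^{2}}}{6}; value = - \frac{\cos{\left(\frac{11}{12} \right)}}{3} - \frac{1}{2 e^{\frac{11}{4}}} + \frac{\cos{\left(\frac{3}{4} \right)}}{3} + \frac{e^{\frac{13}{4}}}{2}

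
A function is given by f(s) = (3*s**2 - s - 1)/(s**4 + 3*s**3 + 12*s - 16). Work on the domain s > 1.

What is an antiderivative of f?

Factor the denominator ((s - 1)*(s + 4)*(s**2 + 4)) and decompose: f = (47*s + 92)/(100*(s**2 + 4)) - 51/(100*(s + 4)) + 1/(25*(s - 1)); each piece integrates to a log, atan, or power term.
Check: d/ds[(8*log(s - 1) - 102*log(s + 4) + 47*log(s**2 + 4) + 92*atan(s/2))/200] = (3*s**2 - s - 1)/(s**4 + 3*s**3 + 12*s - 16) = f(s).

An antiderivative is F(s) = (8*log(s - 1) - 102*log(s + 4) + 47*log(s**2 + 4) + 92*atan(s/2))/200.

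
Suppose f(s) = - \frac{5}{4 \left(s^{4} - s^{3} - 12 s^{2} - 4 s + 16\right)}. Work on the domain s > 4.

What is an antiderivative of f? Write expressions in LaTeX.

The denominator factors as 4 \left(s - 4\right) \left(s - 1\right) \left(s + 2\right)^{2}; partial fractions split f into directly integrable pieces: - \frac{5}{144 \left(s + 2\right)} - \frac{5}{72 \left(s + 2\right)^{2}} + \frac{5}{108 \left(s - 1\right)} - \frac{5}{432 \left(s - 4\right)}.
Check: d/ds[\frac{5 \left(- \left(s + 2\right) \log{\left(s - 4 \right)} + 4 \left(s + 2\right) \log{\left(s - 1 \right)} - 3 \left(s + 2\right) \log{\left(s + 2 \right)} + 6\right)}{432 \left(s + 2\right)}] = - \frac{5}{4 s^{4} - 4 s^{3} - 48 s^{2} - 16 s + 64}, which equals f(s).

An antiderivative is F(s) = \frac{5 \left(- \left(s + 2\right) \log{\left(s - 4 \right)} + 4 \left(s + 2\right) \log{\left(s - 1 \right)} - 3 \left(s + 2\right) \log{\left(s + 2 \right)} + 6\right)}{432 \left(s + 2\right)}.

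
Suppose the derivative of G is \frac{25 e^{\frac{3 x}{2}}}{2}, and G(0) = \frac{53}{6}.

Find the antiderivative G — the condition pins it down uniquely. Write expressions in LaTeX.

G(x) = \frac{50 e^{\frac{3 x}{2}} + 3}{6}

Recover the given G'(x) by differentiating a candidate G(x); any mismatch rules it out.
A general antiderivative is \frac{25 e^{\frac{3 x}{2}}}{3} + C.
The condition gives C = \frac{53}{6} - (\frac{25}{3}) = \frac{1}{2}.
So G(x) = \frac{50 e^{\frac{3 x}{2}} + 3}{6}.
Check: d/dx[\frac{50 e^{\frac{3 x}{2}} + 3}{6}] = \frac{25 e^{\frac{3 x}{2}}}{2} = G'(x).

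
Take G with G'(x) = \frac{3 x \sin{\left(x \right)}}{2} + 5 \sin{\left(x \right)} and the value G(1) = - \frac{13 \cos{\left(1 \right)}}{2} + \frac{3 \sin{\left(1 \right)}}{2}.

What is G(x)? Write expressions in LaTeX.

G(x) = - \frac{3 x \cos{\left(x \right)}}{2} + \frac{3 \sin{\left(x \right)}}{2} - 5 \cos{\left(x \right)}

Integrate term by term and add the pieces.
A general antiderivative is - \frac{3 x \cos{\left(x \right)}}{2} + \frac{3 \sin{\left(x \right)}}{2} - 5 \cos{\left(x \right)} + C.
The condition gives C = - \frac{13 \cos{\left(1 \right)}}{2} + \frac{3 \sin{\left(1 \right)}}{2} - (- \frac{13 \cos{\left(1 \right)}}{2} + \frac{3 \sin{\left(1 \right)}}{2}) = 0.
So G(x) = - \frac{3 x \cos{\left(x \right)}}{2} + \frac{3 \sin{\left(x \right)}}{2} - 5 \cos{\left(x \right)}.
Check: d/dx[- \frac{3 x \cos{\left(x \right)}}{2} + \frac{3 \sin{\left(x \right)}}{2} - 5 \cos{\left(x \right)}] = \frac{3 x \sin{\left(x \right)}}{2} + 5 \sin{\left(x \right)} = G'(x).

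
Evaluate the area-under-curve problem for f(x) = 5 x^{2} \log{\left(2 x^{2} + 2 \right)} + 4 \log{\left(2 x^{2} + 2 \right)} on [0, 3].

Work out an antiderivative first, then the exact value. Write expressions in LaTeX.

Integrate term by term and add the pieces.
F(x) = \frac{15 x^{3} \log{\left(2 x^{2} + 2 \right)} - 10 x^{3} + 36 x \log{\left(2 x^{2} + 2 \right)} - 42 x + 42 \operatorname{atan}{\left(x \right)}}{9} is an antiderivative of f.
Check: d/dx[\frac{15 x^{3} \log{\left(2 x^{2} + 2 \right)} - 10 x^{3} + 36 x \log{\left(2 x^{2} + 2 \right)} - 42 x + 42 \operatorname{atan}{\left(x \right)}}{9}] = 5 x^{2} \log{\left(x^{2} + 1 \right)} + 5 x^{2} \log{\left(2 \right)} + 4 \log{\left(x^{2} + 1 \right)} + 4 \log{\left(2 \right)}, which equals f(x).
F(3) = -44 + \frac{14 \operatorname{atan}{\left(3 \right)}}{3} + 57 \log{\left(20 \right)}; F(0) = 0.
Integral = F(3) - F(0) = -44 + \frac{14 \operatorname{atan}{\left(3 \right)}}{3} + 57 \log{\left(20 \right)}.

Antiderivative: F(x) = \frac{15 x^{3} \log{\left(2 x^{2} + 2 \right)} - 10 x^{3} + 36 x \log{\left(2 x^{2} + 2 \right)} - 42 x + 42 \operatorname{atan}{\left(x \right)}}{9}; value = -44 + \frac{14 \operatorname{atan}{\left(3 \right)}}{3} + 57 \log{\left(20 \right)}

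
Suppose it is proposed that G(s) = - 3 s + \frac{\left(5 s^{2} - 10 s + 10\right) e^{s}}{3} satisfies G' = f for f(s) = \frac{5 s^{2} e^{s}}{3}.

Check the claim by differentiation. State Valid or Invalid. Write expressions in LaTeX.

d/ds[G] = \frac{5 s^{2} e^{s}}{3} - 3
d/ds[G] - f(s) = -3 != 0.

Invalid: d/ds[G] - f = -3, which is not 0.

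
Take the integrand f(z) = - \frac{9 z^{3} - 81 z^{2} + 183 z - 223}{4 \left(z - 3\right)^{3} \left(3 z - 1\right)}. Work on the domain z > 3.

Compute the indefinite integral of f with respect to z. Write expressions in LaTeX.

Since d/dz undoes antidifferentiation here, F'(z) = f(z) is required of F(z).
Check: d/dz[- \frac{3 z^{2} \log{\left(3 z - 1 \right)} - 18 z \log{\left(3 z - 1 \right)} + 27 \log{\left(3 z - 1 \right)} + 10}{4 \left(z - 3\right)^{2}}] = \frac{- 9 z^{3} + 81 z^{2} - 183 z + 223}{12 z^{4} - 112 z^{3} + 360 z^{2} - 432 z + 108}, which equals f(z).

F(z) = - \frac{3 z^{2} \log{\left(3 z - 1 \right)} - 18 z \log{\left(3 z - 1 \right)} + 27 \log{\left(3 z - 1 \right)} + 10}{4 \left(z - 3\right)^{2}} + C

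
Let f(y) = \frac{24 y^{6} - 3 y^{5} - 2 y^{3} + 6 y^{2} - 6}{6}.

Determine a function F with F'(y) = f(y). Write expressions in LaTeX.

An antiderivative is F(y) = \frac{4 y^{7}}{7} - \frac{y^{6}}{12} - \frac{y^{4}}{12} + \frac{y^{3}}{3} - y.

A first test for any F(y): its y-derivative must equal f(y) identically.
Check: d/dy[\frac{4 y^{7}}{7} - \frac{y^{6}}{12} - \frac{y^{4}}{12} + \frac{y^{3}}{3} - y] = 4 y^{6} - \frac{y^{5}}{2} - \frac{y^{3}}{3} + y^{2} - 1, which equals f(y).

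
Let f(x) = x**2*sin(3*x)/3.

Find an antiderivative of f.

An antiderivative is F(x) = -x**2*cos(3*x)/9 + 2*x*sin(3*x)/27 + 2*cos(3*x)/81.

Differentiate the proposed F(x) back; it has to land on f(x) exactly.
Check: d/dx[-x**2*cos(3*x)/9 + 2*x*sin(3*x)/27 + 2*cos(3*x)/81] = x**2*sin(3*x)/3 = f(x).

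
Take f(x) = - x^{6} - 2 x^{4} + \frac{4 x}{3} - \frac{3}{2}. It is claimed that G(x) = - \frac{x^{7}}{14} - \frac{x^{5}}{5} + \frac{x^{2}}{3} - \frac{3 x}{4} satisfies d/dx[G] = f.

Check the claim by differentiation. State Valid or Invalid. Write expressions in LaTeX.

Invalid: d/dx[G] - f = \frac{x^{6}}{2} + x^{4} - \frac{2 x}{3} + \frac{3}{4}, which is not 0.

d/dx[G] = - \frac{x^{6}}{2} - x^{4} + \frac{2 x}{3} - \frac{3}{4}
d/dx[G] - f(x) = \frac{x^{6}}{2} + x^{4} - \frac{2 x}{3} + \frac{3}{4} != 0.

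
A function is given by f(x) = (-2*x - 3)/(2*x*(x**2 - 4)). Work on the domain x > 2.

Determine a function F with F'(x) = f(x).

The denominator factors as 2*x*(x - 2)*(x + 2); partial fractions split f into directly integrable pieces: 1/(16*(x + 2)) - 7/(16*(x - 2)) + 3/(8*x).
Check: d/dx[(6*log(x) - 7*log(x - 2) + log(x + 2))/16] = (-2*x - 3)/(2*x**3 - 8*x), which equals f(x).

An antiderivative is F(x) = (6*log(x) - 7*log(x - 2) + log(x + 2))/16.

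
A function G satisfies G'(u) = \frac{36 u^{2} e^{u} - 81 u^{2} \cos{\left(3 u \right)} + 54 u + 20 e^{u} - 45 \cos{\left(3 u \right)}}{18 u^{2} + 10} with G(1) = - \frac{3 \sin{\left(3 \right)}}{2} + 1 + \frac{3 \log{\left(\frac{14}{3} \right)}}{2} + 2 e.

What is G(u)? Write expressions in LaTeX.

Differentiate the proposed G(u) back; it has to land on the given G'(u).
A general antiderivative is 2 e^{u} + \frac{3 \log{\left(3 u^{2} + \frac{5}{3} \right)}}{2} - \frac{3 \sin{\left(3 u \right)}}{2} + C.
The condition gives C = - \frac{3 \sin{\left(3 \right)}}{2} + 1 + \frac{3 \log{\left(\frac{14}{3} \right)}}{2} + 2 e - (- \frac{3 \sin{\left(3 \right)}}{2} + \frac{3 \log{\left(\frac{14}{3} \right)}}{2} + 2 e) = 1.
So G(u) = 2 e^{u} + \frac{3 \log{\left(3 u^{2} + \frac{5}{3} \right)}}{2} - \frac{3 \sin{\left(3 u \right)}}{2} + 1.
Check: d/du[2 e^{u} + \frac{3 \log{\left(3 u^{2} + \frac{5}{3} \right)}}{2} - \frac{3 \sin{\left(3 u \right)}}{2} + 1] = \frac{36 u^{2} e^{u} - 81 u^{2} \cos{\left(3 u \right)} + 54 u + 20 e^{u} - 45 \cos{\left(3 u \right)}}{18 u^{2} + 10} = G'(u).

G(u) = 2 e^{u} + \frac{3 \log{\left(3 u^{2} + \frac{5}{3} \right)}}{2} - \frac{3 \sin{\left(3 u \right)}}{2} + 1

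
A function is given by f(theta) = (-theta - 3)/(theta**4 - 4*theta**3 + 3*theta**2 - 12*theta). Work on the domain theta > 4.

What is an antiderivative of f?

The denominator factors as theta*(theta - 4)*(theta**2 + 3); partial fractions split f into directly integrable pieces: -(3*theta - 7)/(19*(theta**2 + 3)) - 7/(76*(theta - 4)) + 1/(4*theta).
Check: d/dtheta[(57*log(theta) - 21*log(theta - 4) - 18*log(theta**2 + 3) + 28*sqrt(3)*atan(sqrt(3)*theta/3))/228] = (-theta - 3)/(theta**4 - 4*theta**3 + 3*theta**2 - 12*theta) = f(theta).

An antiderivative is F(theta) = (57*log(theta) - 21*log(theta - 4) - 18*log(theta**2 + 3) + 28*sqrt(3)*atan(sqrt(3)*theta/3))/228.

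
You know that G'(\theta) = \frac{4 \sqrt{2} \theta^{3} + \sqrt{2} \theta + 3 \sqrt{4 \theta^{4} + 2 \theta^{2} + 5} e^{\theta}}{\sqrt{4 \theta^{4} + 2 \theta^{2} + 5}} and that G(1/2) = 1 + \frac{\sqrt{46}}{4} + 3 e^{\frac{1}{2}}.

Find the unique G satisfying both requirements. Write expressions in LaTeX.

Since d/d\theta undoes antidifferentiation here, G(\theta) must give back the stated G'(\theta).
A general antiderivative is \sqrt{2 \theta^{4} + \theta^{2} + \frac{5}{2}} + 3 e^{\theta} + C.
The condition gives C = 1 + \frac{\sqrt{46}}{4} + 3 e^{\frac{1}{2}} - (\frac{\sqrt{46}}{4} + 3 e^{\frac{1}{2}}) = 1.
So G(\theta) = \frac{\sqrt{2} \sqrt{4 \theta^{4} + 2 \theta^{2} + 5} + 6 e^{\theta} + 2}{2}.
Check: d/d\theta[\frac{\sqrt{2} \sqrt{4 \theta^{4} + 2 \theta^{2} + 5} + 6 e^{\theta} + 2}{2}] = \frac{4 \sqrt{2} \theta^{3} + \sqrt{2} \theta + 3 \sqrt{4 \theta^{4} + 2 \theta^{2} + 5} e^{\theta}}{\sqrt{4 \theta^{4} + 2 \theta^{2} + 5}} = G'(\theta).

G(\theta) = \frac{\sqrt{2} \sqrt{4 \theta^{4} + 2 \theta^{2} + 5} + 6 e^{\theta} + 2}{2}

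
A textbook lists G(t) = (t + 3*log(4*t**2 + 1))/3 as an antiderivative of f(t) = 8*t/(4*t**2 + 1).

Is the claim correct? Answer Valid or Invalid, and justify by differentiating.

d/dt[G] = (4*t**2 + 24*t + 1)/(12*t**2 + 3)
d/dt[G] - f(t) = 1/3 != 0.

Invalid: d/dt[G] - f = 1/3, which is not 0.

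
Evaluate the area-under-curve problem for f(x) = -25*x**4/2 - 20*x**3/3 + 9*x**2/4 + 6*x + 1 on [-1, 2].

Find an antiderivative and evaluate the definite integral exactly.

Integrate term by term and add the pieces.
F(x) = -5*x**5/2 - 5*x**4/3 + 3*x**3/4 + 3*x**2 + x is an antiderivative of f.
Check: d/dx[-5*x**5/2 - 5*x**4/3 + 3*x**3/4 + 3*x**2 + x] = -25*x**4/2 - 20*x**3/3 + 9*x**2/4 + 6*x + 1 = f(x).
F(2) = -260/3; F(-1) = 25/12.
Integral = F(2) - F(-1) = -355/4.

Antiderivative: F(x) = -5*x**5/2 - 5*x**4/3 + 3*x**3/4 + 3*x**2 + x; value = -355/4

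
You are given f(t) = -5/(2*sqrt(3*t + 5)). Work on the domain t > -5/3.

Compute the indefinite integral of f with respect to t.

F(t) = -5*sqrt(3*t + 5)/3 + C

Check any antiderivative F(t) by computing F'(t) and comparing it with f(t).
Check: d/dt[-5*sqrt(3*t + 5)/3] = -5/(2*sqrt(3*t + 5)) = f(t).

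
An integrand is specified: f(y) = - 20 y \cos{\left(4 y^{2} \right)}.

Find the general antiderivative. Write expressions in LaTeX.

F(y) = - \frac{5 \sin{\left(4 y^{2} \right)}}{2} + C

The substitution u = 4 y^{2} works: f is exactly (dF/du)*(du/dy) for that inner function.
Check: d/dy[- \frac{5 \sin{\left(4 y^{2} \right)}}{2}] = - 20 y \cos{\left(4 y^{2} \right)} = f(y).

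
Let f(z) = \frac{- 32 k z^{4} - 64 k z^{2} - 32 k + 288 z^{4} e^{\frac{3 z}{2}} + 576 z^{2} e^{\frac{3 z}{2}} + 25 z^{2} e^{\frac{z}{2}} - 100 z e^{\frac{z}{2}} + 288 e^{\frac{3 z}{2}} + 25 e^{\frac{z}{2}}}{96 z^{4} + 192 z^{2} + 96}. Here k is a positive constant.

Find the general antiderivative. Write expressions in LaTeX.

F(z) = - \frac{16 k z^{3} + 16 k z - 96 z^{2} e^{\frac{3 z}{2}} - 96 e^{\frac{3 z}{2}} - 25 e^{\frac{z}{2}}}{48 \left(z^{2} + 1\right)} + C

Differentiate the proposed F(z) back; it has to land on f(z) exactly.
Check: d/dz[- \frac{16 k z^{3} + 16 k z - 96 z^{2} e^{\frac{3 z}{2}} - 96 e^{\frac{3 z}{2}} - 25 e^{\frac{z}{2}}}{48 \left(z^{2} + 1\right)}] = \frac{- 32 k z^{4} - 64 k z^{2} - 32 k + 288 z^{4} e^{\frac{3 z}{2}} + 576 z^{2} e^{\frac{3 z}{2}} + 25 z^{2} e^{\frac{z}{2}} - 100 z e^{\frac{z}{2}} + 288 e^{\frac{3 z}{2}} + 25 e^{\frac{z}{2}}}{96 z^{4} + 192 z^{2} + 96} = f(z).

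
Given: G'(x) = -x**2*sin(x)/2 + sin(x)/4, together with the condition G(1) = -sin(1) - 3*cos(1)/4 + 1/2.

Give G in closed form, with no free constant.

The integrand splits into summands that can be handled one at a time.
A general antiderivative is x**2*cos(x)/2 - x*sin(x) - 5*cos(x)/4 + C.
The condition gives C = -sin(1) - 3*cos(1)/4 + 1/2 - (-sin(1) - 3*cos(1)/4) = 1/2.
So G(x) = (2*x**2*cos(x) - 4*x*sin(x) - 5*cos(x) + 2)/4.
Check: d/dx[(2*x**2*cos(x) - 4*x*sin(x) - 5*cos(x) + 2)/4] = -x**2*sin(x)/2 + sin(x)/4 = G'(x).

G(x) = (2*x**2*cos(x) - 4*x*sin(x) - 5*cos(x) + 2)/4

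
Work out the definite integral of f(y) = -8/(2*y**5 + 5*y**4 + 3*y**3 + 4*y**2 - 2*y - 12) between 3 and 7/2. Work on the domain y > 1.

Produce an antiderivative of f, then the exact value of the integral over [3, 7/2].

The denominator factors as (y - 1)*(y + 2)*(2*y + 3)*(y**2 + 2); partial fractions split f into directly integrable pieces: -4*(5*y - 16)/(153*(y**2 + 2)) + 128/(85*(2*y + 3)) - 4/(9*(y + 2)) - 8/(45*(y - 1)).
F(y) = 2*(-68*log(y - 1) + 288*log(y + 3/2) - 170*log(y + 2) - 25*log(y**2 + 2) + 80*sqrt(2)*atan(sqrt(2)*y/2))/765 is an antiderivative of f.
Check: d/dy[2*(-68*log(y - 1) + 288*log(y + 3/2) - 170*log(y + 2) - 25*log(y**2 + 2) + 80*sqrt(2)*atan(sqrt(2)*y/2))/765] = -8/(2*y**5 + 5*y**4 + 3*y**3 + 4*y**2 - 2*y - 12) = f(y).
F(7/2) = -4*log(11/2)/9 - 10*log(57/4)/153 - 8*log(5/2)/45 + 32*sqrt(2)*atan(7*sqrt(2)/4)/153 + 64*log(5)/85; F(3) = -4*log(5)/9 - 10*log(11)/153 - 8*log(2)/45 + 32*sqrt(2)*atan(3*sqrt(2)/2)/153 + 64*log(9/2)/85.
Integral = F(7/2) - F(3) = -64*log(9/2)/85 - 4*log(11/2)/9 - 32*sqrt(2)*atan(3*sqrt(2)/2)/153 - 10*log(57/4)/153 - 8*log(5/2)/45 + 8*log(2)/45 + 10*log(11)/153 + 32*sqrt(2)*atan(7*sqrt(2)/4)/153 + 916*log(5)/765.

Antiderivative: F(y) = 2*(-68*log(y - 1) + 288*log(y + 3/2) - 170*log(y + 2) - 25*log(y**2 + 2) + 80*sqrt(2)*atan(sqrt(2)*y/2))/765; value = -64*log(9/2)/85 - 4*log(11/2)/9 - 32*sqrt(2)*atan(3*sqrt(2)/2)/153 - 10*log(57/4)/153 - 8*log(5/2)/45 + 8*log(2)/45 + 10*log(11)/153 + 32*sqrt(2)*atan(7*sqrt(2)/4)/153 + 916*log(5)/765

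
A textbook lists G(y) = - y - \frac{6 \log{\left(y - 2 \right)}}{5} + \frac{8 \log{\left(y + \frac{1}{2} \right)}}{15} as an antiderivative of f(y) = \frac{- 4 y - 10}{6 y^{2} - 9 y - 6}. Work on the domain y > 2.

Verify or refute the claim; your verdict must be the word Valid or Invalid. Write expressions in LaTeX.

d/dy[G] = \frac{- 6 y^{2} + 5 y - 4}{6 y^{2} - 9 y - 6}
d/dy[G] - f(y) = -1 != 0.

Invalid: d/dy[G] - f = -1, which is not 0.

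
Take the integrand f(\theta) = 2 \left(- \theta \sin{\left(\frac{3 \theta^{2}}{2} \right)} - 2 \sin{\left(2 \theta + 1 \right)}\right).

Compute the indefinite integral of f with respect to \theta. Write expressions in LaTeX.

F(\theta) = \frac{2 \left(\cos{\left(\frac{3 \theta^{2}}{2} \right)} + 3 \cos{\left(2 \theta + 1 \right)}\right)}{3} + C

Whatever form F(\theta) takes, F'(\theta) = f(\theta) is non-negotiable.
Check: d/d\theta[\frac{2 \left(\cos{\left(\frac{3 \theta^{2}}{2} \right)} + 3 \cos{\left(2 \theta + 1 \right)}\right)}{3}] = - 2 \theta \sin{\left(\frac{3 \theta^{2}}{2} \right)} - 4 \sin{\left(2 \theta + 1 \right)}, which equals f(\theta).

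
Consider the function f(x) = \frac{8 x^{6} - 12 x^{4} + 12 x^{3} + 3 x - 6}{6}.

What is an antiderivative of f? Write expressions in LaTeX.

For F(x) to be correct the identity F'(x) - f(x) = 0 must hold.
Check: d/dx[\frac{x \left(80 x^{6} - 168 x^{4} + 210 x^{3} + 105 x - 420\right)}{420}] = \frac{4 x^{6}}{3} - 2 x^{4} + 2 x^{3} + \frac{x}{2} - 1, which equals f(x).

An antiderivative is F(x) = \frac{x \left(80 x^{6} - 168 x^{4} + 210 x^{3} + 105 x - 420\right)}{420}.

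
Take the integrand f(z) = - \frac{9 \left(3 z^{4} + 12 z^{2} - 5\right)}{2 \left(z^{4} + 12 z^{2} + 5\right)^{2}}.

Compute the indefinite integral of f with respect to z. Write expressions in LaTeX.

Recognize the product-rule pattern: f = u'v + uv' with u = \frac{3 z}{2}, v = \frac{1}{\frac{z^{4}}{3} + 4 z^{2} + \frac{5}{3}}, so integration by parts undoes it.
Check: d/dz[\frac{9 z}{2 \left(z^{4} + 12 z^{2} + 5\right)}] = \frac{- 27 z^{4} - 108 z^{2} + 45}{2 z^{8} + 48 z^{6} + 308 z^{4} + 240 z^{2} + 50}, which equals f(z).

F(z) = \frac{9 z}{2 \left(z^{4} + 12 z^{2} + 5\right)} + C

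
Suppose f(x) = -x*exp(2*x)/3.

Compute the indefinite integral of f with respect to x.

F(x) = -x*exp(2*x)/6 + exp(2*x)/12 + C

Recognize the product-rule pattern: f = u'v + uv' with u = 1/12 - x/6, v = exp(2*x), so integration by parts undoes it.
Check: d/dx[-x*exp(2*x)/6 + exp(2*x)/12] = -x*exp(2*x)/3 = f(x).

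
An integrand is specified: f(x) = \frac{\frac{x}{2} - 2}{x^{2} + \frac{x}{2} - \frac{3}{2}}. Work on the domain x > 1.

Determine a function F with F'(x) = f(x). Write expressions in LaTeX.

An antiderivative is F(x) = \frac{- 6 \log{\left(x - 1 \right)} + 11 \log{\left(x + \frac{3}{2} \right)}}{10}.

The denominator factors as \left(x - 1\right) \left(2 x + 3\right); partial fractions split f into directly integrable pieces: \frac{11}{5 \left(2 x + 3\right)} - \frac{3}{5 \left(x - 1\right)}.
Check: d/dx[\frac{- 6 \log{\left(x - 1 \right)} + 11 \log{\left(x + \frac{3}{2} \right)}}{10}] = \frac{x - 4}{2 x^{2} + x - 3}, which equals f(x).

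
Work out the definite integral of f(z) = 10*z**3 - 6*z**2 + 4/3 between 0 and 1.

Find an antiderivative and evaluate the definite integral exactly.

Antiderivative: F(z) = (15*z**4 - 12*z**3 + 8*z + 30)/6; value = 11/6

Integrate term by term and add the pieces.
F(z) = (15*z**4 - 12*z**3 + 8*z + 30)/6 is an antiderivative of f.
Check: d/dz[(15*z**4 - 12*z**3 + 8*z + 30)/6] = 10*z**3 - 6*z**2 + 4/3 = f(z).
F(1) = 41/6; F(0) = 5.
Integral = F(1) - F(0) = 11/6.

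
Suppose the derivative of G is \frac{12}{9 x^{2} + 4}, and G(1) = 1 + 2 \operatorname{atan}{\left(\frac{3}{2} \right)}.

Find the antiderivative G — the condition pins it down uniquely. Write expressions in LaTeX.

Recover the given G'(x) by differentiating a candidate G(x); any mismatch rules it out.
A general antiderivative is 2 \operatorname{atan}{\left(\frac{3 x}{2} \right)} + C.
The condition gives C = 1 + 2 \operatorname{atan}{\left(\frac{3}{2} \right)} - (2 \operatorname{atan}{\left(\frac{3}{2} \right)}) = 1.
So G(x) = 2 \operatorname{atan}{\left(\frac{3 x}{2} \right)} + 1.
Check: d/dx[2 \operatorname{atan}{\left(\frac{3 x}{2} \right)} + 1] = \frac{12}{9 x^{2} + 4} = G'(x).

G(x) = 2 \operatorname{atan}{\left(\frac{3 x}{2} \right)} + 1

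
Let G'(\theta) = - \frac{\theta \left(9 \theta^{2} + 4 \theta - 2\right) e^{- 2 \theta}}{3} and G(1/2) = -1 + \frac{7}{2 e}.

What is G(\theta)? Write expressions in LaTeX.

G'(\theta) has the shape u'v + uv' for u = \frac{3 \theta^{3}}{2} + \frac{35 \theta^{2}}{12} + \frac{31 \theta}{12} + \frac{31}{24} and v = e^{- 2 \theta} — it is the derivative of the product u*v.
A general antiderivative is \frac{\left(36 \theta^{3} + 70 \theta^{2} + 62 \theta + 31\right) e^{- 2 \theta}}{24} + C.
The condition gives C = -1 + \frac{7}{2 e} - (\frac{7}{2 e}) = -1.
So G(\theta) = \frac{\left(36 \theta^{3} + 70 \theta^{2} + 62 \theta + 31\right) e^{- 2 \theta}}{24} - 1.
Check: d/d\theta[\frac{\left(36 \theta^{3} + 70 \theta^{2} + 62 \theta + 31\right) e^{- 2 \theta}}{24} - 1] = \frac{\left(- 9 \theta^{3} - 4 \theta^{2} + 2 \theta\right) e^{- 2 \theta}}{3}, which equals G'(\theta).

G(\theta) = \frac{\left(36 \theta^{3} + 70 \theta^{2} + 62 \theta + 31\right) e^{- 2 \theta}}{24} - 1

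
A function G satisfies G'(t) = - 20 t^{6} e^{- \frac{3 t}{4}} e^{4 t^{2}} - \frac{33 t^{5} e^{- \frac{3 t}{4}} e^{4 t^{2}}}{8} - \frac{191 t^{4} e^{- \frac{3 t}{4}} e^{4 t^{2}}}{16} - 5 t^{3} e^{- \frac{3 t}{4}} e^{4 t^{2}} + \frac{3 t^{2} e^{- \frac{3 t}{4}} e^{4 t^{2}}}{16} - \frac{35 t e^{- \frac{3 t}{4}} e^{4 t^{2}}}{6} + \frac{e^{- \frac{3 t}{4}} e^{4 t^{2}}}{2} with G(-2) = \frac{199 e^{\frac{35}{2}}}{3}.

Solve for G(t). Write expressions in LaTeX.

G'(t) has the shape u'v + uv' for u = - \frac{5 t^{5}}{2} - \frac{3 t^{4}}{4} - \frac{t^{2}}{4} - \frac{2}{3} and v = e^{4 t^{2} - \frac{3 t}{4}} — it is the derivative of the product u*v.
A general antiderivative is \left(- \frac{5 t^{5}}{2} - \frac{3 t^{4}}{4} - \frac{t^{2}}{4} - \frac{2}{3}\right) e^{4 t^{2} - \frac{3 t}{4}} + C.
The condition gives C = \frac{199 e^{\frac{35}{2}}}{3} - (\frac{199 e^{\frac{35}{2}}}{3}) = 0.
So G(t) = \frac{\left(- 30 t^{5} - 9 t^{4} - 3 t^{2} - 8\right) e^{4 t^{2} - \frac{3 t}{4}}}{12}.
Check: d/dt[\frac{\left(- 30 t^{5} - 9 t^{4} - 3 t^{2} - 8\right) e^{4 t^{2} - \frac{3 t}{4}}}{12}] = - 20 t^{6} e^{- \frac{3 t}{4}} e^{4 t^{2}} - \frac{33 t^{5} e^{- \frac{3 t}{4}} e^{4 t^{2}}}{8} - \frac{191 t^{4} e^{- \frac{3 t}{4}} e^{4 t^{2}}}{16} - 5 t^{3} e^{- \frac{3 t}{4}} e^{4 t^{2}} + \frac{3 t^{2} e^{- \frac{3 t}{4}} e^{4 t^{2}}}{16} - \frac{35 t e^{- \frac{3 t}{4}} e^{4 t^{2}}}{6} + \frac{e^{- \frac{3 t}{4}} e^{4 t^{2}}}{2} = G'(t).

G(t) = \frac{\left(- 30 t^{5} - 9 t^{4} - 3 t^{2} - 8\right) e^{4 t^{2} - \frac{3 t}{4}}}{12}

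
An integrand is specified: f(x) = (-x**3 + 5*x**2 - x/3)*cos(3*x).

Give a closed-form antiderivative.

Any candidate F(x) must reproduce f(x) exactly when differentiated.
Check: d/dx[-x**3*sin(3*x)/3 + 5*x**2*sin(3*x)/3 - x**2*cos(3*x)/3 + x*sin(3*x)/9 + 10*x*cos(3*x)/9 - 10*sin(3*x)/27 + cos(3*x)/27] = -x**3*cos(3*x) + 5*x**2*cos(3*x) - x*cos(3*x)/3, which equals f(x).

An antiderivative is F(x) = -x**3*sin(3*x)/3 + 5*x**2*sin(3*x)/3 - x**2*cos(3*x)/3 + x*sin(3*x)/9 + 10*x*cos(3*x)/9 - 10*sin(3*x)/27 + cos(3*x)/27.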